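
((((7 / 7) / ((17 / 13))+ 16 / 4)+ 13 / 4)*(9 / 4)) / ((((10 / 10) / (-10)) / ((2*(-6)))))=73575 / 34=2163.97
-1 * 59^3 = -205379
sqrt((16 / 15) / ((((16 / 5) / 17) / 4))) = 2* sqrt(51) / 3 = 4.76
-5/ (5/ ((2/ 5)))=-2/ 5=-0.40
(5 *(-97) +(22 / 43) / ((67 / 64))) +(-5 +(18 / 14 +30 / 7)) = -9759615 / 20167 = -483.94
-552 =-552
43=43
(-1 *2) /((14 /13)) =-13 /7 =-1.86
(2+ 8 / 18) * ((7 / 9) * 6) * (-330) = -33880 / 9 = -3764.44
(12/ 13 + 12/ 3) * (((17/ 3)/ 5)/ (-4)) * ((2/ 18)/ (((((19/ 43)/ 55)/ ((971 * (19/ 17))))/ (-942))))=2307437792/ 117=19721690.53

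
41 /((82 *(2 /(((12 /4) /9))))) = 1 /12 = 0.08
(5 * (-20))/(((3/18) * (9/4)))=-800/3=-266.67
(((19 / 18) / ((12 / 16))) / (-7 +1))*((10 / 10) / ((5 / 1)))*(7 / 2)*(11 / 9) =-1463 / 7290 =-0.20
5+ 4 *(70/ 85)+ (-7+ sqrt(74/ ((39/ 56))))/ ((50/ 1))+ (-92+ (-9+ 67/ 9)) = -653321/ 7650+ 2 *sqrt(10101)/ 975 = -85.20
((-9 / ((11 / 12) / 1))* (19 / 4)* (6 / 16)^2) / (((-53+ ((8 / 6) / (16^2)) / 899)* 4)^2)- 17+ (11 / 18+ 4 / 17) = -4550516608978510189 / 281700486338315814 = -16.15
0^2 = 0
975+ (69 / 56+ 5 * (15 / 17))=933573 / 952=980.64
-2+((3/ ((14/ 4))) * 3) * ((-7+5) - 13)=-284/ 7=-40.57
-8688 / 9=-2896 / 3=-965.33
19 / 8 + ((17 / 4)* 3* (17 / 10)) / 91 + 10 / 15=4477 / 1365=3.28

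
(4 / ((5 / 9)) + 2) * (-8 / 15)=-368 / 75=-4.91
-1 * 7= -7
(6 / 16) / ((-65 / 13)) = -3 / 40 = -0.08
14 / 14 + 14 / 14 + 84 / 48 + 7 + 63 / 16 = 235 / 16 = 14.69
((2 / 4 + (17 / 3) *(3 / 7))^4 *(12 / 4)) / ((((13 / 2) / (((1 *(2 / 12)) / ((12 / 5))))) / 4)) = 14128805 / 1498224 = 9.43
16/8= 2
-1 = -1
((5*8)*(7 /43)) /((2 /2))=280 /43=6.51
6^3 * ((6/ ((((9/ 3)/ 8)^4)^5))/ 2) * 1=9223372036854775808/ 43046721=214264218565.10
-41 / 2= -20.50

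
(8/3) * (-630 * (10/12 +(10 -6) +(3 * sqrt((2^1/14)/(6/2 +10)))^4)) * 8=-77003200/1183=-65091.46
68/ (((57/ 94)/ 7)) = 44744/ 57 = 784.98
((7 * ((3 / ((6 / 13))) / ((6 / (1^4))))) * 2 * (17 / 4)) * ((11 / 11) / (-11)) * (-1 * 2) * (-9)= -4641 / 44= -105.48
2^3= 8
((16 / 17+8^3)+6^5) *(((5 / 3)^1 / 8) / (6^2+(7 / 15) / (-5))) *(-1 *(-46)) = 101280500 / 45781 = 2212.28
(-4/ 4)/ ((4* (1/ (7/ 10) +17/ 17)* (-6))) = 7/ 408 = 0.02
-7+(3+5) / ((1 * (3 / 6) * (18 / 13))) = 41 / 9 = 4.56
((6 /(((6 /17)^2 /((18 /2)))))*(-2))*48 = -41616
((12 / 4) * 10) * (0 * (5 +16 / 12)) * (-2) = 0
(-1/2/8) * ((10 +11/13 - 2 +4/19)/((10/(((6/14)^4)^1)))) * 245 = -0.47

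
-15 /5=-3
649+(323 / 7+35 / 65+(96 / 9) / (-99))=18799267 / 27027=695.57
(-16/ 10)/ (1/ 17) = -136/ 5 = -27.20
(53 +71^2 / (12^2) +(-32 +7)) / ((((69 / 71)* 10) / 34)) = 10951111 / 49680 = 220.43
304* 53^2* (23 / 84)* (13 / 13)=4910132 / 21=233815.81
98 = 98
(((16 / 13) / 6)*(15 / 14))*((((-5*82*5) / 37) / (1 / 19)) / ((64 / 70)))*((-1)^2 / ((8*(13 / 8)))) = -486875 / 25012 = -19.47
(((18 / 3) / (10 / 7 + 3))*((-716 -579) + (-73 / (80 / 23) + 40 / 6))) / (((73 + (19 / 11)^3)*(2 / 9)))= -2927746129 / 28663840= -102.14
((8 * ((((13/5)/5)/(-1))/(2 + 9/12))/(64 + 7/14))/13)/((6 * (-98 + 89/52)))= 0.00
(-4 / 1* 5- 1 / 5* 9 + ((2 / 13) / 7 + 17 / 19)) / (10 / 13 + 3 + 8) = -180536 / 101745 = -1.77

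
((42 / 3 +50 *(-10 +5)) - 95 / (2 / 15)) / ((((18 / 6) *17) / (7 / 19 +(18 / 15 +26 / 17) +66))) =-1285.08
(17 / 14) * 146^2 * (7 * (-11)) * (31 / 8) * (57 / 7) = -1760856141 / 28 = -62887719.32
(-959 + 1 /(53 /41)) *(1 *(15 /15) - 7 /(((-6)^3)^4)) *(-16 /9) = 55275033680297 /32447661696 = 1703.51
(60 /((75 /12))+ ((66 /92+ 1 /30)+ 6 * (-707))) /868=-1459919 /299460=-4.88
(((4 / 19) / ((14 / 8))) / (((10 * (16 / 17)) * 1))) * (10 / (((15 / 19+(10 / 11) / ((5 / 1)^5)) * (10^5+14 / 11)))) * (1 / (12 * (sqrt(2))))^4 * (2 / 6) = 1285625 / 197663483928250368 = 0.00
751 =751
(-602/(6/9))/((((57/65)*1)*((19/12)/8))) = -1878240/361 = -5202.88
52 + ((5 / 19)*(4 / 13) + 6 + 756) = 201078 / 247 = 814.08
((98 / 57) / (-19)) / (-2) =0.05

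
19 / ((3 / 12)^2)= 304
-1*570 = -570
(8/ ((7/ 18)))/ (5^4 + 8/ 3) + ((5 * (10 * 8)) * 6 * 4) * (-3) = -379612368/ 13181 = -28799.97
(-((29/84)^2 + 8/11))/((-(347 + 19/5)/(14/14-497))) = -10183345/8508654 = -1.20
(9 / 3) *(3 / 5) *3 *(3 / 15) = 27 / 25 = 1.08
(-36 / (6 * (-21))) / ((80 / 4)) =1 / 70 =0.01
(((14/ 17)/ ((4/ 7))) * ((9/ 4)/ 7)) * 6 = 2.78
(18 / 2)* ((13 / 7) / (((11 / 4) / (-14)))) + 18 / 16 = -7389 / 88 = -83.97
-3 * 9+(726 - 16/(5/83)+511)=4722/5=944.40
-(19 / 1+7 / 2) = -45 / 2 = -22.50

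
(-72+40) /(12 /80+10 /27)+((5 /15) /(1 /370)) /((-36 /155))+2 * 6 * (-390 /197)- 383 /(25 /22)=-71242679803 /74731950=-953.31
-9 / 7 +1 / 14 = -17 / 14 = -1.21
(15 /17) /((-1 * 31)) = -15 /527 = -0.03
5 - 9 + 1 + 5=2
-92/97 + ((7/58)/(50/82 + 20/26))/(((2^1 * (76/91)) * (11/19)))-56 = -422245327/7426320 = -56.86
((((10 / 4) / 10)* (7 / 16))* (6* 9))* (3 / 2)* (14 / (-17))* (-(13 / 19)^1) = 51597 / 10336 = 4.99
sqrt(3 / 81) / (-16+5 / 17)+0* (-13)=-17* sqrt(3) / 2403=-0.01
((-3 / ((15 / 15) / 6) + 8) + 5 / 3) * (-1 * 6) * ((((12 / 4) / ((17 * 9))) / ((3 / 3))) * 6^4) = 1270.59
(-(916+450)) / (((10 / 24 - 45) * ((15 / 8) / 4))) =174848 / 2675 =65.36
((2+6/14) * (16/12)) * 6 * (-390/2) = -26520/7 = -3788.57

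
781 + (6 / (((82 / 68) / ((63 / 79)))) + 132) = 2970059 / 3239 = 916.97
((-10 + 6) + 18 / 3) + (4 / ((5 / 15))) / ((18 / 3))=4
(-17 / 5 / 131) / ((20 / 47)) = -799 / 13100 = -0.06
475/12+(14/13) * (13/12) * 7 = 191/4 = 47.75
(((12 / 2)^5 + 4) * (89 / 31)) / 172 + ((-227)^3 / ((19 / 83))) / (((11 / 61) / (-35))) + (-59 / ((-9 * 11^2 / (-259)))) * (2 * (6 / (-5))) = 455897954993297648 / 45968505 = 9917615441.12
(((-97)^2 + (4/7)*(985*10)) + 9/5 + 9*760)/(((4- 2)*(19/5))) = 382889/133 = 2878.86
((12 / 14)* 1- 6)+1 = -29 / 7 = -4.14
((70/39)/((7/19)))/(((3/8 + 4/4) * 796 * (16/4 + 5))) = 380/768339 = 0.00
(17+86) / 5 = 103 / 5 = 20.60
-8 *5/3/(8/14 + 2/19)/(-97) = 532/2619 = 0.20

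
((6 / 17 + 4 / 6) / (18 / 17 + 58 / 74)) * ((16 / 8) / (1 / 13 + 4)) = 50024 / 184281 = 0.27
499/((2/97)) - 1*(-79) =48561/2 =24280.50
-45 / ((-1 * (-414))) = -5 / 46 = -0.11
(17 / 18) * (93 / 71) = 527 / 426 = 1.24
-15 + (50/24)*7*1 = -5/12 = -0.42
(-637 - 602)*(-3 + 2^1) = 1239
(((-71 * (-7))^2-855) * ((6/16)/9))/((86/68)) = 2092309/258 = 8109.72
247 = 247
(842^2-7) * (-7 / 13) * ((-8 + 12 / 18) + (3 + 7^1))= -13233864 / 13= -1017989.54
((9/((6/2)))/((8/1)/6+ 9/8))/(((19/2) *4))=36/1121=0.03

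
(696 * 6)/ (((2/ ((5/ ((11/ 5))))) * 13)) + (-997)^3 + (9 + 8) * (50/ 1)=-141716683389/ 143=-991025757.97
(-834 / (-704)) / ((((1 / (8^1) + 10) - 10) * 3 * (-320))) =-0.01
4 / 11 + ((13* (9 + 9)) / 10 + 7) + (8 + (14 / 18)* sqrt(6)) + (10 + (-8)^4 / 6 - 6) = 7* sqrt(6) / 9 + 119696 / 165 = 727.34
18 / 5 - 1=2.60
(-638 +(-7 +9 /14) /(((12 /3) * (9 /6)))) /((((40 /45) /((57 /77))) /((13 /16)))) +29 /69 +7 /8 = -8209302907 /19041792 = -431.12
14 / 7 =2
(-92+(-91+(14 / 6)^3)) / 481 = -4598 / 12987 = -0.35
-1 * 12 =-12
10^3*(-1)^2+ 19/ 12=12019/ 12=1001.58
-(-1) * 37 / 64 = 37 / 64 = 0.58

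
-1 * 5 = -5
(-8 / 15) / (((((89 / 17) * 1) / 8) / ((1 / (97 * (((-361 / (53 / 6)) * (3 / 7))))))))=201824 / 420729255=0.00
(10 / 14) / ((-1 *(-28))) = 5 / 196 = 0.03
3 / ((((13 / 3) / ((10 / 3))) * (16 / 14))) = 105 / 52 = 2.02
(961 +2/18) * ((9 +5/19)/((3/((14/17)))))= 2443.94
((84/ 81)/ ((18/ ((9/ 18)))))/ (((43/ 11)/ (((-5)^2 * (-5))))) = -9625/ 10449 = -0.92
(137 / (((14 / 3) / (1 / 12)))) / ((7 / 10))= 685 / 196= 3.49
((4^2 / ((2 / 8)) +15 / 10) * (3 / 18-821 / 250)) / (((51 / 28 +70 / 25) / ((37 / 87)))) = -79326002 / 4221675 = -18.79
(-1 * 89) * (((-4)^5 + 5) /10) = 90691 /10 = 9069.10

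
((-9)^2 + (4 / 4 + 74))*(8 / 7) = 1248 / 7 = 178.29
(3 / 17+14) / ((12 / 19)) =4579 / 204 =22.45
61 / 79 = 0.77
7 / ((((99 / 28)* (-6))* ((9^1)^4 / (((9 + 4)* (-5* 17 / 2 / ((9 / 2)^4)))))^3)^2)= 654738232173381271552000000 / 561246120077160339498706170314761565972595091459089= 0.00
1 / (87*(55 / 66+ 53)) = 2 / 9367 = 0.00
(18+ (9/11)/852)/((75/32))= 29992/3905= 7.68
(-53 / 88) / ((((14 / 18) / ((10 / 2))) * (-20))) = 477 / 2464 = 0.19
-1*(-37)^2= -1369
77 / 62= 1.24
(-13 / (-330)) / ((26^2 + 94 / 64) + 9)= 208 / 3624555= 0.00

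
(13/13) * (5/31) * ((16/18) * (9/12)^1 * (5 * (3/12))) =25/186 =0.13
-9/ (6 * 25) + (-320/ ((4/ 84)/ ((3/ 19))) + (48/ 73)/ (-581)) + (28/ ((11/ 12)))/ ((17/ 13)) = -7819144470567/ 7534669450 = -1037.76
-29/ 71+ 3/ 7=10/ 497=0.02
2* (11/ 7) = 22/ 7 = 3.14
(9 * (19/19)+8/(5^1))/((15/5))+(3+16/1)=338/15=22.53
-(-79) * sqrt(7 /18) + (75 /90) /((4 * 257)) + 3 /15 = 49.47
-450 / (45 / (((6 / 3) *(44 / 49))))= -880 / 49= -17.96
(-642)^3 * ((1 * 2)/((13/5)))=-2646092880/13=-203545606.15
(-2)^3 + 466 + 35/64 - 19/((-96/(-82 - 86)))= 27219/64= 425.30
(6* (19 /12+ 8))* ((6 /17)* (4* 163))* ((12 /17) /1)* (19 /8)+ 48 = 6424662 /289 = 22230.66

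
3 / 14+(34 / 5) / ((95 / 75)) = 5.58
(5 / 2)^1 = 2.50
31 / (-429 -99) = -31 / 528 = -0.06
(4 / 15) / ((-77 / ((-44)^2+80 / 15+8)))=-23392 / 3465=-6.75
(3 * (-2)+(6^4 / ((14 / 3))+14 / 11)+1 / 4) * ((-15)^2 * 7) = 18935325 / 44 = 430348.30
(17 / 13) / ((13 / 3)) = 51 / 169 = 0.30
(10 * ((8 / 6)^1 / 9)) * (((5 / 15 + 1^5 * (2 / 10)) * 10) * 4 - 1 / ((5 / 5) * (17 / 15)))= 41720 / 1377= 30.30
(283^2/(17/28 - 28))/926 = -1121246/355121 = -3.16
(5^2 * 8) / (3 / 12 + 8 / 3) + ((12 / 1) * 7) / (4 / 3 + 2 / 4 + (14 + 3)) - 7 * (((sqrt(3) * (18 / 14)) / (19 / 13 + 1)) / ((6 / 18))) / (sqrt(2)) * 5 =5.86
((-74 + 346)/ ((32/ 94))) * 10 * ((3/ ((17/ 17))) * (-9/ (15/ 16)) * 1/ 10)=-23011.20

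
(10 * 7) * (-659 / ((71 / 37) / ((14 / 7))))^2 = 166468592920 / 5041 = 33022930.55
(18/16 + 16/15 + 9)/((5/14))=9401/300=31.34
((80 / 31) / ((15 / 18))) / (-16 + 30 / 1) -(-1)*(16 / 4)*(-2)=-1688 / 217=-7.78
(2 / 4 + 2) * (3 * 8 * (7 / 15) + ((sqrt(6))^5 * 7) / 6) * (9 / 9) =28 + 105 * sqrt(6) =285.20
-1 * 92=-92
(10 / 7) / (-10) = -1 / 7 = -0.14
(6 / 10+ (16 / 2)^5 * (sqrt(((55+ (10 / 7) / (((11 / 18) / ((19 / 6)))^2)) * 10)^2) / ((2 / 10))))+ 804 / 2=647784105011 / 4235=152959646.99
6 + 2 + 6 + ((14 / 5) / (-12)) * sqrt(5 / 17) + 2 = 16 - 7 * sqrt(85) / 510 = 15.87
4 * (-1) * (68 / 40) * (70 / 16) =-119 / 4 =-29.75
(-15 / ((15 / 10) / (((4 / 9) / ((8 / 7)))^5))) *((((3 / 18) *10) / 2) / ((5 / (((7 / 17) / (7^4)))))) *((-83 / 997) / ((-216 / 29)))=-589715 / 20753034644736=-0.00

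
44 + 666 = 710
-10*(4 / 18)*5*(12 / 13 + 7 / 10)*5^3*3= -263750 / 39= -6762.82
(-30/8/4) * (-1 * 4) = 15/4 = 3.75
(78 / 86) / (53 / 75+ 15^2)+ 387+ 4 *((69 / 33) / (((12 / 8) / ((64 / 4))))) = 11439107885 / 24020832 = 476.22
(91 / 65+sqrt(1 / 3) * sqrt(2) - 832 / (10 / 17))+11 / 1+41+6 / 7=-9521 / 7+sqrt(6) / 3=-1359.33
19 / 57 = 1 / 3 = 0.33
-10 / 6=-5 / 3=-1.67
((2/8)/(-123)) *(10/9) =-5/2214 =-0.00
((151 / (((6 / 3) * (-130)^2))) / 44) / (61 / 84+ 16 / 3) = 3171 / 189246200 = 0.00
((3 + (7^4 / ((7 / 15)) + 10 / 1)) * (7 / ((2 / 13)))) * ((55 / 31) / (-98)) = -1843985 / 434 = -4248.81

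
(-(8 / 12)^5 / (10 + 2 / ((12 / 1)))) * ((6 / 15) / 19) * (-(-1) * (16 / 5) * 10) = -4096 / 469395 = -0.01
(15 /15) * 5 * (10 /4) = 25 /2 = 12.50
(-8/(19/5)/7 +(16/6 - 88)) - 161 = -98407/399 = -246.63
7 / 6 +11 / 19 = 1.75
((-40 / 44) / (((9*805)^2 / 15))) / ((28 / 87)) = -29 / 35926506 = -0.00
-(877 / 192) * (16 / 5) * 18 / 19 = -2631 / 190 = -13.85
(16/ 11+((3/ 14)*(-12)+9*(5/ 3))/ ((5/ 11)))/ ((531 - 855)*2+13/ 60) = -133044/ 2992759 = -0.04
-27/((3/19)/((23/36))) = -109.25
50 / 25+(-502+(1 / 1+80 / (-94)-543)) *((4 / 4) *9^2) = -3977654 / 47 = -84630.94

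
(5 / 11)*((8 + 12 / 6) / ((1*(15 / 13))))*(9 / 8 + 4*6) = 4355 / 44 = 98.98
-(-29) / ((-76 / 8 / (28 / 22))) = -812 / 209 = -3.89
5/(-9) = -5/9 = -0.56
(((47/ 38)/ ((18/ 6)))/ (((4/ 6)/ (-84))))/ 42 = -1.24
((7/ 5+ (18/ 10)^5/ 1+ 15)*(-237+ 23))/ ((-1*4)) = 11801993/ 6250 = 1888.32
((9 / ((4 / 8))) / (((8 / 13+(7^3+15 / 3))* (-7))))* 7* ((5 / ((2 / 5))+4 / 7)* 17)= -363987 / 31724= -11.47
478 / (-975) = -478 / 975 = -0.49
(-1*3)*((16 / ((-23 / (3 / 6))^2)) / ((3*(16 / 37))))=-37 / 2116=-0.02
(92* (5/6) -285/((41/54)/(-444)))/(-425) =-4101782/10455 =-392.33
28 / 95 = 0.29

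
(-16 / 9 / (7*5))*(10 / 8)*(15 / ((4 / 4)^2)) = -20 / 21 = -0.95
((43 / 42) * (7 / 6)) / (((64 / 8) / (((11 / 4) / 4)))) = 473 / 4608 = 0.10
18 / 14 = 9 / 7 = 1.29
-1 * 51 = -51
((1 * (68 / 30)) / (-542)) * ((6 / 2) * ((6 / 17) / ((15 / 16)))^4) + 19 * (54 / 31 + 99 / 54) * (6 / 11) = 52570047451209 / 1418797634375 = 37.05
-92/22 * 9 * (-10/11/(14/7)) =2070/121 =17.11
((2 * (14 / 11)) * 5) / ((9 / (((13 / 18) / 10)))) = 0.10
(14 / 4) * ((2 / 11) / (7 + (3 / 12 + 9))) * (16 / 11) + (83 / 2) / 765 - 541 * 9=-11717905963 / 2406690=-4868.89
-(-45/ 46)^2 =-2025/ 2116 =-0.96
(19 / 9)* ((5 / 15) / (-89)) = -19 / 2403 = -0.01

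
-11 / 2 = -5.50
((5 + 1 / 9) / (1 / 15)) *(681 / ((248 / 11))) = 287155 / 124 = 2315.77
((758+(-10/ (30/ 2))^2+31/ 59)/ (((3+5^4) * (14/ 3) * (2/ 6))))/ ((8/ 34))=3.30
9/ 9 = 1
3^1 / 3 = 1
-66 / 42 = -11 / 7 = -1.57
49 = 49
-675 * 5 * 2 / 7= -6750 / 7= -964.29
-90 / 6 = -15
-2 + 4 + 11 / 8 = 27 / 8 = 3.38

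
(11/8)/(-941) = -11/7528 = -0.00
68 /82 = 34 /41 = 0.83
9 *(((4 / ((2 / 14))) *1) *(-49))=-12348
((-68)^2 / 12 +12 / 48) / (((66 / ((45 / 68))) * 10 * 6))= 4627 / 71808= 0.06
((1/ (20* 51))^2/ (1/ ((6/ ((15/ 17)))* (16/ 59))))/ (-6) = -0.00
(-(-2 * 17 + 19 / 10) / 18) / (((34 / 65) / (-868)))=-301847 / 102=-2959.28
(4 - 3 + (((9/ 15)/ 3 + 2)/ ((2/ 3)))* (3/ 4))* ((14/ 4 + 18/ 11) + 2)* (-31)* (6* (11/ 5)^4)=-2701316409/ 25000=-108052.66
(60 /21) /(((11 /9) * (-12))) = -15 /77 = -0.19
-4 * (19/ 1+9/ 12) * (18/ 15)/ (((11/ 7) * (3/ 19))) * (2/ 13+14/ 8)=-94563/ 130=-727.41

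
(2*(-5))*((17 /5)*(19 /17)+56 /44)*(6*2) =-6696 /11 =-608.73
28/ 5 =5.60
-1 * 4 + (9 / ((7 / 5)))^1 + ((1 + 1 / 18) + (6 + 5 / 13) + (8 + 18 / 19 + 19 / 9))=217099 / 10374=20.93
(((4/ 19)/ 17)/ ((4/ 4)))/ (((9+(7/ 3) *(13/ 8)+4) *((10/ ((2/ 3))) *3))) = 32/ 1952535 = 0.00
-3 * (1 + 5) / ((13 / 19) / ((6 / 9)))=-228 / 13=-17.54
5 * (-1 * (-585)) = 2925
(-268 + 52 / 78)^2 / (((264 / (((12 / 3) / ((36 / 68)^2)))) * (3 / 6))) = 185885956 / 24057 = 7726.90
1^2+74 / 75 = 149 / 75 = 1.99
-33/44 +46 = 181/4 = 45.25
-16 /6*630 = -1680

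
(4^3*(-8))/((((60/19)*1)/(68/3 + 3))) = -187264/45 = -4161.42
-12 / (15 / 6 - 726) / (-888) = -1 / 53539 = -0.00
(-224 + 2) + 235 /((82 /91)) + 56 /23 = 77755 /1886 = 41.23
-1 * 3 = -3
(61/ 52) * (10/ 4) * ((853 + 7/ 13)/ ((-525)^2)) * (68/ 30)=2876638/ 139741875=0.02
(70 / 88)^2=1225 / 1936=0.63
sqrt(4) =2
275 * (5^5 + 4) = 860475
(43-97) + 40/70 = -374/7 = -53.43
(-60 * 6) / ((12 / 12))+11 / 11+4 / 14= -2511 / 7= -358.71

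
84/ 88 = 21/ 22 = 0.95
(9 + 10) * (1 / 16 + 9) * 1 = 2755 / 16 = 172.19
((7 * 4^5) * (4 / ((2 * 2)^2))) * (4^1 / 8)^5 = 56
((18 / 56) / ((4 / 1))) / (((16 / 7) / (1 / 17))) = 9 / 4352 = 0.00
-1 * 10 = -10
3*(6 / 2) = 9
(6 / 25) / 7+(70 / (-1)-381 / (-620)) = -1504921 / 21700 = -69.35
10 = 10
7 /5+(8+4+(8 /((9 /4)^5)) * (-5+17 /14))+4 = 34875401 /2066715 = 16.87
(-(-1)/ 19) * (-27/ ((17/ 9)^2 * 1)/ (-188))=2187/ 1032308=0.00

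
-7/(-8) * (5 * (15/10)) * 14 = 735/8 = 91.88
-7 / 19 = -0.37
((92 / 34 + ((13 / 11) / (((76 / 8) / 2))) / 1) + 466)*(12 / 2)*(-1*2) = -19994352 / 3553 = -5627.46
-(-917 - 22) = 939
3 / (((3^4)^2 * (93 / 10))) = 10 / 203391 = 0.00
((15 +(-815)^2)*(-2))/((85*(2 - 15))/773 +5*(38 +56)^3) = -205383008/642041211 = -0.32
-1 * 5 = -5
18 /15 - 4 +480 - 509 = -159 /5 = -31.80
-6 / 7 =-0.86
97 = 97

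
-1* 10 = -10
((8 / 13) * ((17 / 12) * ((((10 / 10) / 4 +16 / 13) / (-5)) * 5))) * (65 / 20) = -1309 / 312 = -4.20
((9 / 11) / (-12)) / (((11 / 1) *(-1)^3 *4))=3 / 1936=0.00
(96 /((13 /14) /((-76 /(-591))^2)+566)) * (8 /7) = 8871936 /50309677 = 0.18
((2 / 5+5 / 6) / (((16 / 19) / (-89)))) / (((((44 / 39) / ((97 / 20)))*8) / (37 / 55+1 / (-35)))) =-2445806597 / 54208000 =-45.12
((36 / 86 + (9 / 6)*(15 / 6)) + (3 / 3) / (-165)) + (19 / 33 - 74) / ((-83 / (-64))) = -41185627 / 785180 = -52.45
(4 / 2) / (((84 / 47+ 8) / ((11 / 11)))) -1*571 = -131283 / 230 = -570.80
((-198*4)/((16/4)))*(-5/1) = 990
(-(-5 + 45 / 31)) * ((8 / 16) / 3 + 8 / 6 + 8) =1045 / 31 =33.71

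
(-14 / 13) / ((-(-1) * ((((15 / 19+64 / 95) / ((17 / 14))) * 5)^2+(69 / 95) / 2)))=-0.03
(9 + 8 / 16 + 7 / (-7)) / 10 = 17 / 20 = 0.85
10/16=5/8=0.62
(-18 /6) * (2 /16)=-3 /8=-0.38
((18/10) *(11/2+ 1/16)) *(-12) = -2403/20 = -120.15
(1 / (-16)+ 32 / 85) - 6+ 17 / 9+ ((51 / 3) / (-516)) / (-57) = -37965929 / 10000080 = -3.80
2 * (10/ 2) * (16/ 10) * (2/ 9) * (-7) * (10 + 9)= -4256/ 9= -472.89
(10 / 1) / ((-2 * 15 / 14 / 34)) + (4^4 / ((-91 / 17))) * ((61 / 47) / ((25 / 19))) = -66028204 / 320775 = -205.84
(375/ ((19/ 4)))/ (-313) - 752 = -4473644/ 5947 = -752.25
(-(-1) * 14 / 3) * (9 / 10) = 21 / 5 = 4.20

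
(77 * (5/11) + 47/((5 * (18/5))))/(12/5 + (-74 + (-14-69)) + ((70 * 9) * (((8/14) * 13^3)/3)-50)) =3385/23709186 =0.00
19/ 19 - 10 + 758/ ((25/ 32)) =24031/ 25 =961.24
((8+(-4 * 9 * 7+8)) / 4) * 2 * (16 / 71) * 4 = -7552 / 71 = -106.37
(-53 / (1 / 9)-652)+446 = -683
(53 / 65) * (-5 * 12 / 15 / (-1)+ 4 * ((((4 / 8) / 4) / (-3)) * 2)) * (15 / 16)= 583 / 208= 2.80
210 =210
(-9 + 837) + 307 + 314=1449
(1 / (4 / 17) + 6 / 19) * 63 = 21861 / 76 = 287.64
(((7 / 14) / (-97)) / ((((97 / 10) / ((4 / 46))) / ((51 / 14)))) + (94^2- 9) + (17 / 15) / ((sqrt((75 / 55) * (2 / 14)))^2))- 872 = 7960.82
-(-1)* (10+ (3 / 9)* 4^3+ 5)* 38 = 4142 / 3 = 1380.67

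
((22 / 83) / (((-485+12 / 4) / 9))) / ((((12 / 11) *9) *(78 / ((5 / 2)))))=-605 / 37445616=-0.00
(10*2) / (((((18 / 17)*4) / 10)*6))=425 / 54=7.87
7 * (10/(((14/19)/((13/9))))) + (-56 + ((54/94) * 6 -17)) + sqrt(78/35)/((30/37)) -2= 67.51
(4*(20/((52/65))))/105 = 20/21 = 0.95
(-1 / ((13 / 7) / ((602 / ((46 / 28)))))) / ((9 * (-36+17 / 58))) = 3421768 / 5573061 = 0.61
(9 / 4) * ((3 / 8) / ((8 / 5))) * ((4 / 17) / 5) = 27 / 1088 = 0.02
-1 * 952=-952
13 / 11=1.18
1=1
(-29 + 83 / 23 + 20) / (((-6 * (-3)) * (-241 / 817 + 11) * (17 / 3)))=-25327 / 5129529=-0.00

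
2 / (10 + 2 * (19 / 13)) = 13 / 84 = 0.15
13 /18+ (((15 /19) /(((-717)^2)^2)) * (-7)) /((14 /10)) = 2417741202931 /3347641665666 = 0.72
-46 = -46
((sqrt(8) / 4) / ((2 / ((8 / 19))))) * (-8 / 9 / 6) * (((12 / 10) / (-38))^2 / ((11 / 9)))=-24 * sqrt(2) / 1886225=-0.00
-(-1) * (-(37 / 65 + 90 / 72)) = -473 / 260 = -1.82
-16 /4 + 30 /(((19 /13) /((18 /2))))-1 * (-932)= 21142 /19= 1112.74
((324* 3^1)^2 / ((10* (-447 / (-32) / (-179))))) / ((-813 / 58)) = 17437773312 / 201895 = 86370.51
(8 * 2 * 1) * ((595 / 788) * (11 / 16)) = 6545 / 788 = 8.31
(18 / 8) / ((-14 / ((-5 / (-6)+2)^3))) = -4913 / 1344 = -3.66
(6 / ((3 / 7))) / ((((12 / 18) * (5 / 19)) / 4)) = 319.20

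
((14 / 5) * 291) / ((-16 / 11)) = -22407 / 40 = -560.18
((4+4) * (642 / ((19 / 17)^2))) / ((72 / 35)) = 2164610 / 1083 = 1998.72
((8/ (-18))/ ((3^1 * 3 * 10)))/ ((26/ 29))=-29/ 5265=-0.01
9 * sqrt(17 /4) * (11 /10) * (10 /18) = 11 * sqrt(17) /4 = 11.34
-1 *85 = -85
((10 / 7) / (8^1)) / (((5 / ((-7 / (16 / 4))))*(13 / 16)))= -1 / 13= -0.08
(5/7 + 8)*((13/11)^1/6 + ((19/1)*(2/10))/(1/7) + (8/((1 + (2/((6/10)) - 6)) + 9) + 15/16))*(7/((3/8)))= 4642039/990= 4688.93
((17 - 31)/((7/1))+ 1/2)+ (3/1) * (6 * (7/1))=249/2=124.50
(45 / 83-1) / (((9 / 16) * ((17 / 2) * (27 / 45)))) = -6080 / 38097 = -0.16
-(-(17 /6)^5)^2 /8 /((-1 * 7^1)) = 2015993900449 /3386105856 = 595.37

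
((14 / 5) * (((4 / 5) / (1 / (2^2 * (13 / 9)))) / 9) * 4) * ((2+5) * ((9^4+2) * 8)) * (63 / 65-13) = -25433736.18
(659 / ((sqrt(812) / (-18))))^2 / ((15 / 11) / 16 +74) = 6191109936 / 2646917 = 2338.99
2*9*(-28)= -504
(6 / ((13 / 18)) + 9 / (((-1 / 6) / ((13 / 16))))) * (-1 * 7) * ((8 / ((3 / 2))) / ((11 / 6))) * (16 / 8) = 1448.56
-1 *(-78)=78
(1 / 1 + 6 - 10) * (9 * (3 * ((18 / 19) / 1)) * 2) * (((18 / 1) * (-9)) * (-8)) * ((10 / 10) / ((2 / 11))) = -20785248 / 19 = -1093960.42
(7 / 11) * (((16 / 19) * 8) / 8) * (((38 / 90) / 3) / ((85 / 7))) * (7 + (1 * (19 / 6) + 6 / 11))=277144 / 4165425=0.07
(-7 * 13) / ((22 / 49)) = -4459 / 22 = -202.68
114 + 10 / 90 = 1027 / 9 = 114.11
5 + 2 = 7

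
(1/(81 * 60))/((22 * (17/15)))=1/121176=0.00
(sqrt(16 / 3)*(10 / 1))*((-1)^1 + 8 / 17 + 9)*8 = 15360*sqrt(3) / 17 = 1564.96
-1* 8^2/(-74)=32/37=0.86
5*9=45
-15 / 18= -5 / 6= -0.83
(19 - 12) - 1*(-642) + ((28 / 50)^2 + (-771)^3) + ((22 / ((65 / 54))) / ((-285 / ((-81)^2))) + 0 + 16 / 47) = -3325352935249186 / 7255625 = -458313782.10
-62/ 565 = -0.11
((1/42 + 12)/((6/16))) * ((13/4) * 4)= 26260/63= 416.83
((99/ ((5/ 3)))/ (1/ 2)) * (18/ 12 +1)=297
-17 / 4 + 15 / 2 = 13 / 4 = 3.25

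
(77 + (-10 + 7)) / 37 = 2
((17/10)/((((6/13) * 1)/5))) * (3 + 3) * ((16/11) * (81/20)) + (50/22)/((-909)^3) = 26890503736933/41309918595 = 650.95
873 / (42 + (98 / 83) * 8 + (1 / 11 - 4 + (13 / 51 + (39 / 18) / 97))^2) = 858265229388204 / 63545184240083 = 13.51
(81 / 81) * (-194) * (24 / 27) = -1552 / 9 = -172.44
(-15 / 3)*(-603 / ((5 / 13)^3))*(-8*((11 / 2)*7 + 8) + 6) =-484873506 / 25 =-19394940.24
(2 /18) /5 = 1 /45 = 0.02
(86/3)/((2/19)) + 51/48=13123/48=273.40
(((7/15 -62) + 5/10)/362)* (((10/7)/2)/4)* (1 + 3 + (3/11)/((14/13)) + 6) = -2891149/9365664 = -0.31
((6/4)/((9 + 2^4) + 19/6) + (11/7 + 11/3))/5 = 1.06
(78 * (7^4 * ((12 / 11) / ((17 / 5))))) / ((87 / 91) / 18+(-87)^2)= 6135227280 / 772815461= 7.94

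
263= 263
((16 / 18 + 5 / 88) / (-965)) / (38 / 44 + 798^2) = -0.00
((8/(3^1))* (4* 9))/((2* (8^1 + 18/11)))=264/53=4.98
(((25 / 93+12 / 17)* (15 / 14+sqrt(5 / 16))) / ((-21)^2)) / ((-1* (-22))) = 1541* sqrt(5) / 61355448+7705 / 71581356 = 0.00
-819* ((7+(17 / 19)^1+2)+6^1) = -247338 / 19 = -13017.79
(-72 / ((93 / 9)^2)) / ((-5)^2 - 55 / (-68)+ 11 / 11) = -44064 / 1751903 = -0.03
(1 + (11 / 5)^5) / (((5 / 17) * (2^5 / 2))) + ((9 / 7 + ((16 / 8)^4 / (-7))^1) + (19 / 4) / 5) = 694623 / 62500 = 11.11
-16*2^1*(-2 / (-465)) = -64 / 465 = -0.14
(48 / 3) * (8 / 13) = 9.85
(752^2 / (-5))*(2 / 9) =-1131008 / 45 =-25133.51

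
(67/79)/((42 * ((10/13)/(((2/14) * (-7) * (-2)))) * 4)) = 0.01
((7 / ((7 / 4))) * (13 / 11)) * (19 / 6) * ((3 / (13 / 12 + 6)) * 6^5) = 46096128 / 935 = 49300.67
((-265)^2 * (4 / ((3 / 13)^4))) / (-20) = -401139245 / 81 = -4952336.36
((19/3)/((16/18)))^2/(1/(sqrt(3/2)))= 3249*sqrt(6)/128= 62.17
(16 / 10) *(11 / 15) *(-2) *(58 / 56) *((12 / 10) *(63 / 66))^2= -3.19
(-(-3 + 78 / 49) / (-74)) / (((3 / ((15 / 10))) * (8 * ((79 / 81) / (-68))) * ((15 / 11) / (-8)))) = -348381 / 716135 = -0.49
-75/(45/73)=-365/3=-121.67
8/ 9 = 0.89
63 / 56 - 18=-135 / 8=-16.88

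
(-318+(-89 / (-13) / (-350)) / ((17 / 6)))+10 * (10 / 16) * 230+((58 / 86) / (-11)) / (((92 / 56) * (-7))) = 942047459589 / 841490650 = 1119.50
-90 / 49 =-1.84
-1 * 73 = -73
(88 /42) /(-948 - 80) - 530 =-2860421 /5397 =-530.00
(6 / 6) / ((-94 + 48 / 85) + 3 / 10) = -170 / 15833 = -0.01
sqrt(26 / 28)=sqrt(182) / 14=0.96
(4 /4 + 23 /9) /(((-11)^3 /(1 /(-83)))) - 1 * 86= -85506070 /994257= -86.00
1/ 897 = 0.00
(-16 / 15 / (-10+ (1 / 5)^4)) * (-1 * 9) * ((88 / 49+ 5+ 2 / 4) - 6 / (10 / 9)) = -185800 / 102067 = -1.82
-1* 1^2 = -1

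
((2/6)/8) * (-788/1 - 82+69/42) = -12157/336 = -36.18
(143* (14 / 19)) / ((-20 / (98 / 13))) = -39.72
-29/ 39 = -0.74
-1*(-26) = 26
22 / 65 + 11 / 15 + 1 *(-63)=-12076 / 195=-61.93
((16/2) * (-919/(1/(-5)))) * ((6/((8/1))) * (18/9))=55140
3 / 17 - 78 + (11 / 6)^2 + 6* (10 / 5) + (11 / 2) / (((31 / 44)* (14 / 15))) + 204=19907537 / 132804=149.90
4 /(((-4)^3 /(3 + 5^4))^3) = -3869893 /1024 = -3779.19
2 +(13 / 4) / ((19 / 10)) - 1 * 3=0.71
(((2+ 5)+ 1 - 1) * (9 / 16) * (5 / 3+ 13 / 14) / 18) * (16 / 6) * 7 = 763 / 72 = 10.60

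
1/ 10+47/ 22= 123/ 55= 2.24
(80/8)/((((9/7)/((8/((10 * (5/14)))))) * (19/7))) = 5488/855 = 6.42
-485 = -485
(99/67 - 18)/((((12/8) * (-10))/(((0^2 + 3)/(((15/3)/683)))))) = 756081/1675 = 451.39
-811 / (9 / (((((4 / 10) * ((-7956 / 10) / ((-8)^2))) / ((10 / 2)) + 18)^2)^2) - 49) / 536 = 120574633413270205539 / 3904765988693130306136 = 0.03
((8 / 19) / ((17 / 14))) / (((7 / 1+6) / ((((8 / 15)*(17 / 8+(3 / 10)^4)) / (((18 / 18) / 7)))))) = 8361752 / 39365625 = 0.21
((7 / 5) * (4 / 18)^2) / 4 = 7 / 405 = 0.02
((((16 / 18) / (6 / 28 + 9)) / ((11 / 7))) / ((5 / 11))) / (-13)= -0.01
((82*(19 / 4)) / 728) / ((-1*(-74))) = 779 / 107744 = 0.01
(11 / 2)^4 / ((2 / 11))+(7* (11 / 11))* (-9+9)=161051 / 32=5032.84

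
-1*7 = -7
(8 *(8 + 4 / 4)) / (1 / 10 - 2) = -720 / 19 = -37.89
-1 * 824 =-824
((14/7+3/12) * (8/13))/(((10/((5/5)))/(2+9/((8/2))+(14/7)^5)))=261/52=5.02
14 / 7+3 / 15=2.20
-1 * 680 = -680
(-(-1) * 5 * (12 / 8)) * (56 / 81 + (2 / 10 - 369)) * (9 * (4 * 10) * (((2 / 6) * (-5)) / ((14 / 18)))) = 14908400 / 7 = 2129771.43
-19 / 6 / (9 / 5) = -95 / 54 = -1.76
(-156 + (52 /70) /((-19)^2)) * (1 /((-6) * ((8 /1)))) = 3.25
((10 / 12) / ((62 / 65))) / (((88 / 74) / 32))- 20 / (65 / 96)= -80182 / 13299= -6.03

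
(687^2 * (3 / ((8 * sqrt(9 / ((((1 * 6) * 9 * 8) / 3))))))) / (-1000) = -1415907 / 2000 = -707.95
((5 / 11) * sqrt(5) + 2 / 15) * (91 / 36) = 2.91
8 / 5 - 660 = -658.40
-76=-76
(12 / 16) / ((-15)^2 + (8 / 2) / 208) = 0.00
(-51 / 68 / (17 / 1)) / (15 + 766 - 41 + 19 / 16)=-4 / 67201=-0.00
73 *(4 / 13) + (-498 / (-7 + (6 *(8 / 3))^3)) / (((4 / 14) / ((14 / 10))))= 21.86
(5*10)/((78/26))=50/3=16.67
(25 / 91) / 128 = 25 / 11648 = 0.00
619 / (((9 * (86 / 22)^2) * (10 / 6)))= 2.70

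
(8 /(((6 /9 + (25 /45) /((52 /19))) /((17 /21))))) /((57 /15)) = 106080 /54131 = 1.96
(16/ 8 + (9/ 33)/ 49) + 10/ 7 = 1851/ 539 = 3.43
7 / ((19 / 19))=7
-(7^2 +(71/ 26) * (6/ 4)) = -2761/ 52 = -53.10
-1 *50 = -50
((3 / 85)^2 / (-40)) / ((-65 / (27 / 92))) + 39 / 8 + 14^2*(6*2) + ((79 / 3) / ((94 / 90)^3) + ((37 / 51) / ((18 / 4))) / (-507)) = 449671763788341722917 / 188938721268180000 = 2379.99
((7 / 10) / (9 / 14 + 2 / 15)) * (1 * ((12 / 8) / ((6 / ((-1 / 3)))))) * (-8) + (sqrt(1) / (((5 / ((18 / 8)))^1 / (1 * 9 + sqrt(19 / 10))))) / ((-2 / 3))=-35689 / 6520 - 27 * sqrt(190) / 400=-6.40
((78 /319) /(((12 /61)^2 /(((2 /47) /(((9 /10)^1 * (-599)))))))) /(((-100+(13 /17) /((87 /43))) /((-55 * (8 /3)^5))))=-336830873600 /9071875395351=-0.04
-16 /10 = -8 /5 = -1.60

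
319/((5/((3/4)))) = 47.85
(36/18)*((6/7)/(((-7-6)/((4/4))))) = -12/91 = -0.13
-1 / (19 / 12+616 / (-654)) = -1308 / 839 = -1.56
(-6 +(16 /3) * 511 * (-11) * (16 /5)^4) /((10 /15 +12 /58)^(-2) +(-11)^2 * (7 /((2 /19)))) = -390.60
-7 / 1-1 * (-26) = 19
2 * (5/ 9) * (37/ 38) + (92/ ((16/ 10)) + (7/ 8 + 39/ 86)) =3524167/ 58824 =59.91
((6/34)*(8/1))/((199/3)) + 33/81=39157/91341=0.43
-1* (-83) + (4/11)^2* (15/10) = 83.20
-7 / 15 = -0.47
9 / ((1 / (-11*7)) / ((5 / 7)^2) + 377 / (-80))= -13200 / 6949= -1.90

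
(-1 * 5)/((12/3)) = -5/4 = -1.25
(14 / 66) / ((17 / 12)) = 28 / 187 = 0.15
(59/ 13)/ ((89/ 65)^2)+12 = 114227/ 7921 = 14.42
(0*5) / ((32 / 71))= 0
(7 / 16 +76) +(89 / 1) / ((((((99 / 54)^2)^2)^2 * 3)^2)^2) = 2582214896096532441636653812187302727 / 33782042792564084568729844067358736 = 76.44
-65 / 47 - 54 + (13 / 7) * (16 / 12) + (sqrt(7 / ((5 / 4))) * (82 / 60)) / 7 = -52.44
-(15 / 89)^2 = -225 / 7921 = -0.03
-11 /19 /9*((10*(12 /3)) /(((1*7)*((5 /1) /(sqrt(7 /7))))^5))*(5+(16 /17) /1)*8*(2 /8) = -17776 /30536218125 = -0.00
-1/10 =-0.10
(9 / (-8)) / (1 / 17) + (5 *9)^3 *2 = 1457847 / 8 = 182230.88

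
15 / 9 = 5 / 3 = 1.67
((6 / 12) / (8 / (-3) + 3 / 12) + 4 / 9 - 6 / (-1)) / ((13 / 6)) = 3256 / 1131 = 2.88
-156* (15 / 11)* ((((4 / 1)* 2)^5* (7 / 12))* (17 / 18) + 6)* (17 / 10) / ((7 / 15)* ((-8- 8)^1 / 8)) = 48980230 / 7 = 6997175.71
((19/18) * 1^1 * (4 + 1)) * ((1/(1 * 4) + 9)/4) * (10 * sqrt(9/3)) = 17575 * sqrt(3)/144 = 211.39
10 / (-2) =-5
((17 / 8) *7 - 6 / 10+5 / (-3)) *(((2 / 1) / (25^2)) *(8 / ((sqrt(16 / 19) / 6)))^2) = 344964 / 3125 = 110.39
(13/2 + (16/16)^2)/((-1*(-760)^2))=-3/231040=-0.00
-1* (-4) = 4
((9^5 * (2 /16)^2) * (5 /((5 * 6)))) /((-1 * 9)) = -2187 /128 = -17.09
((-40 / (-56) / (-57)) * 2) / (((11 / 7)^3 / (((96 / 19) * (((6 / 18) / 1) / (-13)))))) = 15680 / 18739149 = 0.00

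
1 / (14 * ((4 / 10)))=5 / 28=0.18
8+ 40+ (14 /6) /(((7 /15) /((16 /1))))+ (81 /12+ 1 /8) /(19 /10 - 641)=297447 /2324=127.99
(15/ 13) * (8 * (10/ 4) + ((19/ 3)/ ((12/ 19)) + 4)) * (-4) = -157.05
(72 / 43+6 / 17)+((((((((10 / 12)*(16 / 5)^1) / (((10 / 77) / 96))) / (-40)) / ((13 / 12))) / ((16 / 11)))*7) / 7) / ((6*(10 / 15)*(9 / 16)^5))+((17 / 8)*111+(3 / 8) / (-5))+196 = 1379425437973 / 4676188725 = 294.99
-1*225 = -225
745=745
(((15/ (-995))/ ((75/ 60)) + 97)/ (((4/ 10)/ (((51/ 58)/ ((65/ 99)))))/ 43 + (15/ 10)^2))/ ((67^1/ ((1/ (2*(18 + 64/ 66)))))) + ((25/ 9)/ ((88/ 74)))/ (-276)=37736891771645153/ 4469937517552280400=0.01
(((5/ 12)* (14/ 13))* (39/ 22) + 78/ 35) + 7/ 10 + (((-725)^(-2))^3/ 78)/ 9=58465352676913330078279/ 15699501852213867187500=3.72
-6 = -6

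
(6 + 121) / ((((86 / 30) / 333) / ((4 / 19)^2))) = 10149840 / 15523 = 653.86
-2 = -2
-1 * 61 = -61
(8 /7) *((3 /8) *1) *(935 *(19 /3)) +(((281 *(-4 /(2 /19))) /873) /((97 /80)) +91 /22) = 33018264067 /13040874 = 2531.91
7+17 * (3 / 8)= 107 / 8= 13.38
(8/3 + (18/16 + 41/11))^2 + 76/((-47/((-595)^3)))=1115764180998575/3275712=340617301.22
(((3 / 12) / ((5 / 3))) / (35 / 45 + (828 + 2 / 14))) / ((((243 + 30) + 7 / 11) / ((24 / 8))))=891 / 449109200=0.00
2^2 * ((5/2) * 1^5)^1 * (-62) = -620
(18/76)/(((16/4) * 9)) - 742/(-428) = 28303/16264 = 1.74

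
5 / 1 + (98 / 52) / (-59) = 7621 / 1534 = 4.97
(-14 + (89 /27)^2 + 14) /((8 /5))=39605 /5832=6.79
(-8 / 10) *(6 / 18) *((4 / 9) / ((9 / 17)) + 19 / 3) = -2324 / 1215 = -1.91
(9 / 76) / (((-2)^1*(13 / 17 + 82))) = -51 / 71288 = -0.00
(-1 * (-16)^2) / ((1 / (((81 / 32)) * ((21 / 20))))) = -3402 / 5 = -680.40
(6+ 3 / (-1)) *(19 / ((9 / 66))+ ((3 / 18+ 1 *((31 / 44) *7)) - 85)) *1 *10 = 39225 / 22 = 1782.95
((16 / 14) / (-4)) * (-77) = 22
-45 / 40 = -9 / 8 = -1.12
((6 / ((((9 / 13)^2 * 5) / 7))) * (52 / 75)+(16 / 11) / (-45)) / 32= 168719 / 445500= 0.38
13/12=1.08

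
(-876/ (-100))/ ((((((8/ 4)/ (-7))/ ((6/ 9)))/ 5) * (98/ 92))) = -3358/ 35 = -95.94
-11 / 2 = -5.50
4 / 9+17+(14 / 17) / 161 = 61405 / 3519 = 17.45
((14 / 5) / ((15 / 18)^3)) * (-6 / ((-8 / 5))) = 2268 / 125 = 18.14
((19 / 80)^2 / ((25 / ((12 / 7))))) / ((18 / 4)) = 0.00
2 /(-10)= -1 /5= -0.20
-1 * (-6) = 6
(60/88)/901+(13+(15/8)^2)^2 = 11073085559/40595456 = 272.77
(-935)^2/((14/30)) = 13113375/7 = 1873339.29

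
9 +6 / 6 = 10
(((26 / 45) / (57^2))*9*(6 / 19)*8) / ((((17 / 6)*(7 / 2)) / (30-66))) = -59904 / 4081105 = -0.01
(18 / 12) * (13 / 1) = 39 / 2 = 19.50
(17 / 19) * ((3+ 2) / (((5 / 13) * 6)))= 221 / 114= 1.94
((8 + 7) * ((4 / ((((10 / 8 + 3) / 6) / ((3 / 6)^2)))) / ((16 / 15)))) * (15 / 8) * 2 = 10125 / 136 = 74.45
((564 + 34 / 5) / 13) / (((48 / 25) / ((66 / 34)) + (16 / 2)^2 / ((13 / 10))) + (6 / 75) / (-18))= 1412730 / 1615681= 0.87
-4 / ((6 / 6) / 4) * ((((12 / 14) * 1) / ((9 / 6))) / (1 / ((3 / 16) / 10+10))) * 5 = -458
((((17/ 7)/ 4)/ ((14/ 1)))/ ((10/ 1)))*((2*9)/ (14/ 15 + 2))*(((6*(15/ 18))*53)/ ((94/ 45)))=5473575/ 1621312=3.38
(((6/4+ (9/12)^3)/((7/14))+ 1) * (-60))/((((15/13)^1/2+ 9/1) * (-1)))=10075/332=30.35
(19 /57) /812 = 1 /2436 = 0.00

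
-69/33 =-2.09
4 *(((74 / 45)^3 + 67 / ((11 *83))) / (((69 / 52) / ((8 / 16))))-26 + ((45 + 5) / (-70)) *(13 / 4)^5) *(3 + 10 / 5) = -11657002114863209 / 2057431622400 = -5665.80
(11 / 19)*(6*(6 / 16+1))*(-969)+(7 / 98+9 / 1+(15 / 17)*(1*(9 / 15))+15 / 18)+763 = -5504677 / 1428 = -3854.82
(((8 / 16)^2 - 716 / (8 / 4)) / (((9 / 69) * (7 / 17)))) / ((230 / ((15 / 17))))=-1431 / 56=-25.55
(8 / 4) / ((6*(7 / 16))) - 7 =-131 / 21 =-6.24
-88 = -88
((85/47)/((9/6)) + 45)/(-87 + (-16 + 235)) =6515/18612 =0.35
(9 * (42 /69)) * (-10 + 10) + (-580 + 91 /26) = -1153 /2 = -576.50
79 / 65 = 1.22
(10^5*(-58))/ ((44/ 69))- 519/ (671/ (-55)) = -6103021455/ 671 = -9095412.00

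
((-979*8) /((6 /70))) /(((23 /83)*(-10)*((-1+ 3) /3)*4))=568799 /46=12365.20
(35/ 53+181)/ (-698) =-4814/ 18497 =-0.26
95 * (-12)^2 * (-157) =-2147760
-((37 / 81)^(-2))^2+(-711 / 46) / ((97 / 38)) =-121355275500 / 4181253191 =-29.02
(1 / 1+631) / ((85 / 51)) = 1896 / 5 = 379.20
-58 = -58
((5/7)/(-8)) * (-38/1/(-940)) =-19/5264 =-0.00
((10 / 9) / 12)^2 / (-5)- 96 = -279941 / 2916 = -96.00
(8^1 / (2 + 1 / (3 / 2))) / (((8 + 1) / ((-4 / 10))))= -2 / 15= -0.13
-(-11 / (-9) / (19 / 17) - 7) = 1010 / 171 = 5.91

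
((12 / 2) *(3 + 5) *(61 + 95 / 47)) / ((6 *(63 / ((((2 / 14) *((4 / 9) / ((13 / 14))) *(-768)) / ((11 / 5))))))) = -242647040 / 1270269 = -191.02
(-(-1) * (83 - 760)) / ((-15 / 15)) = 677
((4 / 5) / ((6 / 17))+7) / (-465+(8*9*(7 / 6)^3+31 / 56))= -7784 / 294095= -0.03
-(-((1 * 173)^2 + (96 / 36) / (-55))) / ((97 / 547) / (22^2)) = 118854450836 / 1455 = 81686907.79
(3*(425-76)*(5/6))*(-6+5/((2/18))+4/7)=483365/14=34526.07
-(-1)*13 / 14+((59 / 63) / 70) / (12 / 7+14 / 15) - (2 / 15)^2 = 0.92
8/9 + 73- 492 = -3763/9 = -418.11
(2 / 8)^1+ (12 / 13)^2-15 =-9395 / 676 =-13.90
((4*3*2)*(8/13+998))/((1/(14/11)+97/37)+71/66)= 2662971696/498121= 5346.03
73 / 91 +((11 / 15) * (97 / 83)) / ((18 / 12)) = 466849 / 339885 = 1.37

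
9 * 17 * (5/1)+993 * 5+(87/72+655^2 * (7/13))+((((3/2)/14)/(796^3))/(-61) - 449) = 7938664343602543147/33596317477632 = 236295.67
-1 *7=-7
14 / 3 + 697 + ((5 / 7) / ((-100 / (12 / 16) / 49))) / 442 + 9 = 710.67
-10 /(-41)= 10 /41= 0.24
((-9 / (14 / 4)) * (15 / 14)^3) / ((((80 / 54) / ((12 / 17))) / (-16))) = 984150 / 40817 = 24.11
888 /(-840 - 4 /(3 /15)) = -222 /215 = -1.03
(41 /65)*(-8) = -328 /65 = -5.05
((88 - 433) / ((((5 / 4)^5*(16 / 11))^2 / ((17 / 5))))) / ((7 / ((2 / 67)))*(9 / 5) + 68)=-1162715136 / 9572265625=-0.12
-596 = -596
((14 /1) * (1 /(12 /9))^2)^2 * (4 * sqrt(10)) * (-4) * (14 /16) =-27783 * sqrt(10) /32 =-2745.55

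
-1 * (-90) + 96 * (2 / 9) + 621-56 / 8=2176 / 3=725.33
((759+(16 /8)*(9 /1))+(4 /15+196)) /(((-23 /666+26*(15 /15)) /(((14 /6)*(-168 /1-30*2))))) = -1724200296 /86465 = -19941.02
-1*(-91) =91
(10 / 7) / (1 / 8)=80 / 7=11.43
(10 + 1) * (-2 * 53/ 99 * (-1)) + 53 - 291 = -2036/ 9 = -226.22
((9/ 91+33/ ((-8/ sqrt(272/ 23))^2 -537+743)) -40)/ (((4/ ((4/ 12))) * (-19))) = 1444307/ 8285368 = 0.17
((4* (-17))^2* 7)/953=32368/953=33.96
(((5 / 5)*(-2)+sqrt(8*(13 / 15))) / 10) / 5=-1 / 25+sqrt(390) / 375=0.01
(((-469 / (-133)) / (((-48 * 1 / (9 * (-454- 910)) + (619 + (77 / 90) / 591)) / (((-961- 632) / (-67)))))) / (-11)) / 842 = -1313340885 / 89807886106813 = -0.00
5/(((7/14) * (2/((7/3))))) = 11.67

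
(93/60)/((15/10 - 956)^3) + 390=13566018236488/34784662145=390.00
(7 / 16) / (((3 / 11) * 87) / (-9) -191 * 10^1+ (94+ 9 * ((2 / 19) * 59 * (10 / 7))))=-10241 / 40701520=-0.00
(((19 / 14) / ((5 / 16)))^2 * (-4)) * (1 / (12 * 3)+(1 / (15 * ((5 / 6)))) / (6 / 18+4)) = -12499264 / 3583125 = -3.49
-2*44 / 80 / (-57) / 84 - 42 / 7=-287269 / 47880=-6.00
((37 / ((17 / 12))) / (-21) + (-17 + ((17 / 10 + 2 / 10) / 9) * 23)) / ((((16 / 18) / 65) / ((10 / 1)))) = -9320155 / 952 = -9790.08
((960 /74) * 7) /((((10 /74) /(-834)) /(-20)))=11208960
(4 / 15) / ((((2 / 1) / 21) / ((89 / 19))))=1246 / 95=13.12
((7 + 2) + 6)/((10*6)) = 1/4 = 0.25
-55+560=505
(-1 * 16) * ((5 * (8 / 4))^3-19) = -15696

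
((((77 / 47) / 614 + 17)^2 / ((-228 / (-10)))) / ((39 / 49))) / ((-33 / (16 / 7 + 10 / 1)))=-362329020251345 / 61092213486876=-5.93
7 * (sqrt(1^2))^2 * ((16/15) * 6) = 224/5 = 44.80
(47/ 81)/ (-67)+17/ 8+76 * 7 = 23189195/ 43416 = 534.12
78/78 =1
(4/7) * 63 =36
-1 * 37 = -37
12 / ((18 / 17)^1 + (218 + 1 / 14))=0.05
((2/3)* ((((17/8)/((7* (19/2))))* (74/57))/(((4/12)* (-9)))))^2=395641/4655196441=0.00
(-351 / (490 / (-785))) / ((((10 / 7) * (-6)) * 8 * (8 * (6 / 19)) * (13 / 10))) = -8949 / 3584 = -2.50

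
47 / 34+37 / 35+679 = 810913 / 1190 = 681.44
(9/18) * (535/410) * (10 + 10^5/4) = 32635/2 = 16317.50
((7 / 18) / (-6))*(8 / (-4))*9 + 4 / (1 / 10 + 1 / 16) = 2011 / 78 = 25.78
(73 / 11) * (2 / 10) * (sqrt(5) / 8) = 73 * sqrt(5) / 440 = 0.37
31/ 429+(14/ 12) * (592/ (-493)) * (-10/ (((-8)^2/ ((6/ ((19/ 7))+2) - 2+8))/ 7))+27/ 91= 300313859/ 18752734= 16.01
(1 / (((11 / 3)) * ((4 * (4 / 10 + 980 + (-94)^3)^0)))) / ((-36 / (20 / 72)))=-5 / 9504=-0.00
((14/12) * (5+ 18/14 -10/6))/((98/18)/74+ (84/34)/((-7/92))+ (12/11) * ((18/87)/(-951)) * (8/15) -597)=-0.01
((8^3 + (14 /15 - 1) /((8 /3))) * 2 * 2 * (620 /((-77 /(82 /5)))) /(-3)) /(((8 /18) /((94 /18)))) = 1223354023 /1155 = 1059180.97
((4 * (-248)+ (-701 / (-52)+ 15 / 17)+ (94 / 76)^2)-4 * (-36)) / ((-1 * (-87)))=-132772673 / 13881894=-9.56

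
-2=-2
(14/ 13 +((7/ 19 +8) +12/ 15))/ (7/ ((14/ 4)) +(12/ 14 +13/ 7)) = 88571/ 40755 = 2.17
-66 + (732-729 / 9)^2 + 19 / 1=423754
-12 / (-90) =2 / 15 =0.13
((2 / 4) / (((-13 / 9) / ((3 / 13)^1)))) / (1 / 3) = -81 / 338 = -0.24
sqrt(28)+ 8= 2*sqrt(7)+ 8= 13.29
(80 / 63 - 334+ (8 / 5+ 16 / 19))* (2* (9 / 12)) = -988387 / 1995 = -495.43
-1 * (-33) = 33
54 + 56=110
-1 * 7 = -7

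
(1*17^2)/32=9.03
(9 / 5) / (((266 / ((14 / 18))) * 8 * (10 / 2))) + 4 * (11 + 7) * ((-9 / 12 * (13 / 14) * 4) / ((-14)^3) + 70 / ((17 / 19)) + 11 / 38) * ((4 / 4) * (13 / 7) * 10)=228004174527719 / 2171464400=105000.19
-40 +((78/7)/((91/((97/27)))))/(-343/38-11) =-13431412/335601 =-40.02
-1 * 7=-7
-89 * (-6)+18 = 552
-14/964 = -7/482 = -0.01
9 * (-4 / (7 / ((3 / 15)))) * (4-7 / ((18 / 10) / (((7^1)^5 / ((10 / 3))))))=141150 / 7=20164.29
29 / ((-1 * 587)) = -29 / 587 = -0.05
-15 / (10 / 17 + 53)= -255 / 911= -0.28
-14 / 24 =-0.58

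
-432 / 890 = -216 / 445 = -0.49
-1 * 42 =-42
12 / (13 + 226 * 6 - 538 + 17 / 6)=72 / 5003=0.01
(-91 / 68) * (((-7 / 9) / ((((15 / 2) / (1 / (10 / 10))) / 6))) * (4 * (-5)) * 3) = -2548 / 51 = -49.96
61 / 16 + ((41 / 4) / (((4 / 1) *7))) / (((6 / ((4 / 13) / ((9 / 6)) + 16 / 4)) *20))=501271 / 131040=3.83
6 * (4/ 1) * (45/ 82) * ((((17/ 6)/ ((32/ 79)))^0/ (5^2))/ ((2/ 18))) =4.74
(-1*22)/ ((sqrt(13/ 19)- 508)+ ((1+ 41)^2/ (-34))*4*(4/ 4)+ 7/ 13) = 537251*sqrt(247)/ 237196710139+ 7298462457/ 237196710139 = 0.03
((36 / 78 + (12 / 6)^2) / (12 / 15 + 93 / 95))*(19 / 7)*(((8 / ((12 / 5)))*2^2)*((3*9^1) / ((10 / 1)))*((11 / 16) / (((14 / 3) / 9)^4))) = 2330.75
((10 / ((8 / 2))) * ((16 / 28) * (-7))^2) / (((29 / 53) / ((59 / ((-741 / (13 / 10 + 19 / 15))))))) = -14.94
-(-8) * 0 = 0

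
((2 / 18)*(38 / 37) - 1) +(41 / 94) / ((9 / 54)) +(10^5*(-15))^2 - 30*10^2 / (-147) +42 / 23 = 39687023250422717696 / 17638677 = 2250000000023.97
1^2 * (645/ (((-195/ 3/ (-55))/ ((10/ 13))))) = 70950/ 169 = 419.82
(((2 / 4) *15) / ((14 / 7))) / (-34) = -15 / 136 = -0.11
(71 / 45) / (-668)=-0.00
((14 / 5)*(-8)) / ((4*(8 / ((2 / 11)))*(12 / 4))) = -7 / 165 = -0.04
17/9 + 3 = 44/9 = 4.89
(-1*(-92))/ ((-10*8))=-23/ 20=-1.15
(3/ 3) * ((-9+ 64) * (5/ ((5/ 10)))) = 550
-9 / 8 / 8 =-9 / 64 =-0.14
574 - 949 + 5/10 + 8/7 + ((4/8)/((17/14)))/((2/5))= -44307/119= -372.33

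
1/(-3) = -1/3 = -0.33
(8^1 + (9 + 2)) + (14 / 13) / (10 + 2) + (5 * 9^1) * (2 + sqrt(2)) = 45 * sqrt(2) + 8509 / 78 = 172.73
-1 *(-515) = 515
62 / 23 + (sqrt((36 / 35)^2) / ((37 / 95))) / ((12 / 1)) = 17369 / 5957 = 2.92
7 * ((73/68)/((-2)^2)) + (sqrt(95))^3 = 927.82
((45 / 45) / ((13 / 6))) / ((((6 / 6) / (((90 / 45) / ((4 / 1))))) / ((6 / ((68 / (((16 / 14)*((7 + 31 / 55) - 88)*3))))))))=-68256 / 12155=-5.62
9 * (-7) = -63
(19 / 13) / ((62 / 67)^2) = 85291 / 49972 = 1.71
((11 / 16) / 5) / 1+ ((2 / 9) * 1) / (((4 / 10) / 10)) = 4099 / 720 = 5.69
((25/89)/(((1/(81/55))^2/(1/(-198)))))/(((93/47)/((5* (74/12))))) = -0.05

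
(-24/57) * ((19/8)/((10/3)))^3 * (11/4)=-107217/256000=-0.42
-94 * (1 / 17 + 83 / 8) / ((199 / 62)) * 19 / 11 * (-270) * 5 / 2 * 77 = 185608286325 / 6766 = 27432498.72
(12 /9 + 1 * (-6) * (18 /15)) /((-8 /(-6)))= -22 /5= -4.40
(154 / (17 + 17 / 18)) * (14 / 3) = 12936 / 323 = 40.05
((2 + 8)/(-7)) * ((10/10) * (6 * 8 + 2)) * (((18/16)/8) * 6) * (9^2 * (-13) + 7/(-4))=63567.52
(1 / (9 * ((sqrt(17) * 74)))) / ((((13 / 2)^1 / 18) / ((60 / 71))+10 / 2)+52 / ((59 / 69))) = 7080 * sqrt(17) / 5309852573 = 0.00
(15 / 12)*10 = 25 / 2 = 12.50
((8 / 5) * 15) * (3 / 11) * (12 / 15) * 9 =2592 / 55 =47.13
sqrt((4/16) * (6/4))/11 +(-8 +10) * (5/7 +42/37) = sqrt(6)/44 +958/259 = 3.75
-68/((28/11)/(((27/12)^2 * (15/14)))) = -227205/1568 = -144.90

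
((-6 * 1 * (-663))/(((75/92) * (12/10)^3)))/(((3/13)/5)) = 1651975/27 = 61184.26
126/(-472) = -63/236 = -0.27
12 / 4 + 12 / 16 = 15 / 4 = 3.75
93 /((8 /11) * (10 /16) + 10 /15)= 3069 /37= 82.95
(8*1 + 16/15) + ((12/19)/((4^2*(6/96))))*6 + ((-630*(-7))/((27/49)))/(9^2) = 2577734/23085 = 111.66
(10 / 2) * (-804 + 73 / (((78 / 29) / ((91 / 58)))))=-45685 / 12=-3807.08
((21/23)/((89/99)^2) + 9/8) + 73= 109681087/1457464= 75.25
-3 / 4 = -0.75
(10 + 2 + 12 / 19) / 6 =40 / 19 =2.11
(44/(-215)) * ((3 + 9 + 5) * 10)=-1496/43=-34.79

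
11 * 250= 2750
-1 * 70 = -70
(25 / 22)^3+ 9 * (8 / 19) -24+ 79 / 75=-268414127 / 15173400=-17.69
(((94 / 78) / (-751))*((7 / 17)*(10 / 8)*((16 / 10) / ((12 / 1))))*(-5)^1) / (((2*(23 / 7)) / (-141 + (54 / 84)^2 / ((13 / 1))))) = -28136315 / 2382015792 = -0.01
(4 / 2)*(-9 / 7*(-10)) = 180 / 7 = 25.71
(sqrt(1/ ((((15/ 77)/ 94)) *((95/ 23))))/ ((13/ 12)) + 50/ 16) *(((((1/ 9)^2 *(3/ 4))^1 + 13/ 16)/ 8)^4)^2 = 6306186828571884765625/ 162809543072544448785288265728 + 50449494628575078125 *sqrt(9489018)/ 1256686160591202464061443801088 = 0.00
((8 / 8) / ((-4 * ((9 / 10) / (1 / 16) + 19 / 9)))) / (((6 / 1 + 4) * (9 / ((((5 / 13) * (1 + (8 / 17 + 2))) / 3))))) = -0.00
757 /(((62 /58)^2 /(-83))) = -52840871 /961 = -54985.30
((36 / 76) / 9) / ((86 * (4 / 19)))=1 / 344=0.00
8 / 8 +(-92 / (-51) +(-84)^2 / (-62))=-175495 / 1581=-111.00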